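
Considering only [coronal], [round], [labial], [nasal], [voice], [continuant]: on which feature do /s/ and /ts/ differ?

[continuant]

/s/ (voiceless alveolar fricative) and /ts/ (voiceless alveolar affricate) agree on [+coronal], [−round], [−labial], [−nasal], [−voice]. They differ on [continuant] (/s/ [+], /ts/ [−]).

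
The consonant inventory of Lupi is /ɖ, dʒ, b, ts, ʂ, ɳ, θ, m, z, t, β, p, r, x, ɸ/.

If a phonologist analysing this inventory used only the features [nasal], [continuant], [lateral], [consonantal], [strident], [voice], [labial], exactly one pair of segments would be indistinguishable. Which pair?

x, θ

On the given features, /x/ and /θ/ have an identical profile: [-nasal], [+continuant], [-lateral], [+consonantal], [-strident], [-voice], [-labial]. No other two segments in the inventory coincide on all 7 features. (They do differ in [coronal] and [dorsal], which are not among the given features.)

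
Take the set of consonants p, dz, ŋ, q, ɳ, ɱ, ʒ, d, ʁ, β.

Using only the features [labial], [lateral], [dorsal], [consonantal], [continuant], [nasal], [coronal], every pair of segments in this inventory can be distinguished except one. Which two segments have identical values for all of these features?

d, dz

Both /d/ and /dz/ are [−labial], [−lateral], [−dorsal], [+consonantal], [−continuant], [−nasal], [+coronal]. Since the list omits [strident] and [delayed release] — which do distinguish the voiced alveolar stop from the voiced alveolar affricate — this pair collapses; all other pairs remain distinct.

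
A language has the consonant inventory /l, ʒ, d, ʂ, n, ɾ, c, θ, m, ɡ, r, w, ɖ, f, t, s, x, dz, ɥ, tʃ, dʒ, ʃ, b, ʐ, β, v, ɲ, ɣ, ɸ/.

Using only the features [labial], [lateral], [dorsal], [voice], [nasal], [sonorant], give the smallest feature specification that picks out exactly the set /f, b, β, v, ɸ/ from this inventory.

[−sonorant, +labial]

The class [−sonorant], [+labial] has exactly /f, b, β, v, ɸ/ as its extension in this inventory. No smaller conjunction from the listed features achieves this: [+labial] alone would also admit /m, w, ɥ/; [−sonorant] alone would also admit /ʒ, d, ʂ, c, …/; and checking the remaining single features turns up none with this extension.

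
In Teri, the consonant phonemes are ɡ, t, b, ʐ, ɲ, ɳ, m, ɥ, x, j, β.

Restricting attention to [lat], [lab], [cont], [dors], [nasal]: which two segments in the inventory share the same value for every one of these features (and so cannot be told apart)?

/x/ (voiceless velar fricative) and /j/ (palatal glide) are both [−lateral], [−labial], [+continuant], [+dorsal], [−nasal], so none of the listed features separates them. (They do differ in [sonorant], [voice] and [back], which are not among the given features.) Every other pair in the inventory differs on at least one listed feature.

x, j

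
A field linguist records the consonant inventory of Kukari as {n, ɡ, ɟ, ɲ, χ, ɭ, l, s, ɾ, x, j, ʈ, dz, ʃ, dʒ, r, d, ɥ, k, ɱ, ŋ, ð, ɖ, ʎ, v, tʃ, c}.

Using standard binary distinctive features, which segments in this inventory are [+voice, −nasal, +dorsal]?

Among the inventory, the [+voice] segments are /n, ɡ, ɟ, ɲ, ɭ, l, ɾ, j, dz, dʒ, r, d, ɥ, ɱ, ŋ, ð, ɖ, ʎ, v/.
Among these, [−nasal] gives /ɡ, ɟ, ɭ, l, ɾ, j, dz, dʒ, r, d, ɥ, ð, ɖ, ʎ, v/.
Then [+dorsal] leaves /ɡ, ɟ, j, ɥ, ʎ/.

ɡ, ɟ, j, ɥ, ʎ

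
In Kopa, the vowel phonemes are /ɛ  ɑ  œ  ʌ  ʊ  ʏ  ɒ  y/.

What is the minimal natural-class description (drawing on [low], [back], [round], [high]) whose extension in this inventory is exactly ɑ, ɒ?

[+low]

/ɑ, ɒ/ are exactly the [+low] segments in the inventory, so a single feature suffices.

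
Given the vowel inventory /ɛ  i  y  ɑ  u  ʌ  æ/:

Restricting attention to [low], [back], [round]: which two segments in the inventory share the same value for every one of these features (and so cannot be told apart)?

ɛ, i

Both /ɛ/ and /i/ are [-low], [-back], [-round]. Since the list omits [high] and [tense] — which do distinguish the mid front unrounded lax vowel from the high front unrounded tense vowel — this pair collapses; all other pairs remain distinct.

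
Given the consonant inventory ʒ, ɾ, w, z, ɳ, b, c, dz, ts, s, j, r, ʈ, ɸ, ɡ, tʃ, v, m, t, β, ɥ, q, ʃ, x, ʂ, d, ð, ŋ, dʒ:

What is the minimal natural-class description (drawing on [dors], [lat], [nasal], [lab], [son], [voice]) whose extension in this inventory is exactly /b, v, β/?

Every target segment is [-sonorant], [+voice], [+labial]; each remaining inventory member fails at least one of these. Each conjunct is needed — [+voice, +labial] alone would also admit /w, m, ɥ/; [-sonorant, +labial] alone would also admit /ɸ/; [-sonorant, +voice] alone would also admit /ʒ, z, dz, ɡ, …/ — and no other combination of two listed features has exactly this extension, so three is the minimum.

[-son, +voice, +lab]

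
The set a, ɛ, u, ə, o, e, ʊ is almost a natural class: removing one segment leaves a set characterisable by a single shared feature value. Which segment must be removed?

[low] groups all but one: /ʊ, ɛ, o, e, u, ə/ share [-low] while /a/ (low unrounded vowel) alone is [+low]. Removing any other segment would not leave a single-feature class that excludes it.

a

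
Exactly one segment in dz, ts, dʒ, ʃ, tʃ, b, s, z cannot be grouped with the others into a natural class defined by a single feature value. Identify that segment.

The remaining segments after removing /b/ share [+strident]; /b/ (voiced bilabial stop) is [−strident]. For every other candidate removal, the leftover set fails to share any single feature value that the removed segment lacks.

b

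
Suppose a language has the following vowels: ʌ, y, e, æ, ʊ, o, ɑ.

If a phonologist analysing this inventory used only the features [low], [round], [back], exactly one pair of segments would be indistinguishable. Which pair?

o, ʊ

/o/ (mid back rounded tense vowel) and /ʊ/ (high back rounded lax vowel) are both [−low], [+round], [+back], so none of the listed features separates them. (They do differ in [high] and [tense], which are not among the given features.) Every other pair in the inventory differs on at least one listed feature.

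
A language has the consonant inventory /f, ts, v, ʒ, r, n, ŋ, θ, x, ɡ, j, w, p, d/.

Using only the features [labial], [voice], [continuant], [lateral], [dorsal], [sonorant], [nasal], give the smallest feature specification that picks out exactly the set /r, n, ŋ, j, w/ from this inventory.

[+sonorant]

/r, n, ŋ, j, w/ are exactly the [+sonorant] segments in the inventory, so a single feature suffices.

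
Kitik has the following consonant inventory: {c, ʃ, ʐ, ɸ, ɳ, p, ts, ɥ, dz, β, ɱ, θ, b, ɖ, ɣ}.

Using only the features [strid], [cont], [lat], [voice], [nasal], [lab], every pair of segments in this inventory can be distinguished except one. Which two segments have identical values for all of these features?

On the given features, /ɥ/ and /β/ have an identical profile: [−strident], [+continuant], [−lateral], [+voice], [−nasal], [+labial]. No other two segments in the inventory coincide on all 6 features. (They do differ in [sonorant], [round] and [dorsal], which are not among the given features.)

ɥ, β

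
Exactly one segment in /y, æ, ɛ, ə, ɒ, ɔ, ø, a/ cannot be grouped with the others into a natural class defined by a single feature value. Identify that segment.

y

[high] groups all but one: /a, ø, æ, ɔ, ɛ, ɒ, ə/ share [−high] while /y/ (high front rounded tense vowel) alone is [+high]. Removing any other segment would not leave a single-feature class that excludes it.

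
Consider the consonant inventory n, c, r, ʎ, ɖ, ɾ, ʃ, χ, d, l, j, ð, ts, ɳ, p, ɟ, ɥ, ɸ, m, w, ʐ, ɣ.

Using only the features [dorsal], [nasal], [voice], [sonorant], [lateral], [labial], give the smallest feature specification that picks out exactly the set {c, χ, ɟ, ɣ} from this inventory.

[-sonorant, +dorsal]

/c, χ, ɟ, ɣ/ are all [-sonorant], [+dorsal], and no other segment in the inventory matches both values. Dropping any one of them over-generates: [+dorsal] alone would also admit /ʎ, j, ɥ, w/; [-sonorant] alone would also admit /ɖ, ʃ, d, ð, …/. No other single listed feature picks out exactly this set either, so fewer than two features will not do.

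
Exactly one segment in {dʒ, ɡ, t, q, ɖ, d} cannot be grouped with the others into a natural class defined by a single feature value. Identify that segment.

/t, q, ɖ, d, ɡ/ are all [-delayed release], but /dʒ/ (voiced postalveolar affricate) is [+delayed release]. No other single segment can be removed to leave a set sharing one feature value that the removed segment lacks, so /dʒ/ is the odd one out.

dʒ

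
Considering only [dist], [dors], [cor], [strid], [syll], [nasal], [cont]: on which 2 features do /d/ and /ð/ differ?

/d/ is the voiced alveolar stop and /ð/ is the voiced dental fricative. Both are [-dorsal], [+coronal], [-strident], [-syllabic], [-nasal]. /d/ is [-continuant] while /ð/ is [+continuant]; /d/ is [-distributed] while /ð/ is [+distributed], so the distinguishing features are [continuant], [distributed].

[continuant], [distributed]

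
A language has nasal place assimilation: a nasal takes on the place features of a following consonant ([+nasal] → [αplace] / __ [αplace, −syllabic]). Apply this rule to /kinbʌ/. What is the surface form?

/n/ sits before the [+labial] consonant /b/, so it takes on [+labial] and surfaces as /m/. The rest of the form is unaffected: [kimbʌ].

[kimbʌ]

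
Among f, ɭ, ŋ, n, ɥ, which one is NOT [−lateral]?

ɭ

/ŋ, f, ɥ, n/ are all [−lateral]; /ɭ/ (retroflex lateral approximant) is [+lateral].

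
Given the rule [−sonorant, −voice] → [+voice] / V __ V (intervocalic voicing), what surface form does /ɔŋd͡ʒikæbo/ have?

[ɔŋd͡ʒiɡæbo]

/k/ satisfies [−sonorant, −voice] and sits in V __ V. The [+voice] counterpart of the voiceless velar stop is /ɡ/. Other segments in /ɔŋd͡ʒikæbo/ either fail the structural description or are not in the environment, so the surface form is [ɔŋd͡ʒiɡæbo].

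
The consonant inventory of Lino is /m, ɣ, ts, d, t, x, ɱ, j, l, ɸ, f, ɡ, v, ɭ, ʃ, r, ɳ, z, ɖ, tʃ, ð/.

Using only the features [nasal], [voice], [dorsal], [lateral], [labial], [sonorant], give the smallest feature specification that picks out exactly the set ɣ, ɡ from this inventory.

/ɣ, ɡ/ are all [-sonorant], [+voice], [+dorsal], and no other segment in the inventory matches all three values. Dropping any one of them over-generates: [+voice, +dorsal] alone would also admit /j/; [-sonorant, +dorsal] alone would also admit /x/; [-sonorant, +voice] alone would also admit /d, v, z, ɖ, …/. No other combination of two listed features picks out exactly this set either, so fewer than three features will not do.

[-sonorant, +voice, +dorsal]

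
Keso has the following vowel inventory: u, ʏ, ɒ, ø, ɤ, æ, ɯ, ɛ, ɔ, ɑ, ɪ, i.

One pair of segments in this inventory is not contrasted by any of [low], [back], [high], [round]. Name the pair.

Both /ɪ/ and /i/ are [−low], [−back], [+high], [−round]. Since the list omits [tense] — which does distinguish the high front unrounded lax vowel from the high front unrounded tense vowel — this pair collapses; all other pairs remain distinct.

ɪ, i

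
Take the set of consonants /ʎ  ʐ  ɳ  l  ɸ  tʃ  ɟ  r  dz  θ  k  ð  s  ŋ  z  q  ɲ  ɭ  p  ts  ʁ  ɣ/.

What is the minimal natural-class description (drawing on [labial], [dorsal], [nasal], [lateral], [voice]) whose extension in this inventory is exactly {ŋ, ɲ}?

/ŋ, ɲ/ are all [+nasal], [+dorsal], and no other segment in the inventory matches both values. Dropping any one of them over-generates: [+dorsal] alone would also admit /ʎ, ɟ, k, q, …/; [+nasal] alone would also admit /ɳ/. No other single listed feature picks out exactly this set either, so fewer than two features will not do.

[+nasal, +dorsal]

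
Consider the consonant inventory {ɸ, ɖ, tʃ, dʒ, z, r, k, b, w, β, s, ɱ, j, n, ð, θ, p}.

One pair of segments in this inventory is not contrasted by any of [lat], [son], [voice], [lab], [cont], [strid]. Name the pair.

j, r

On the given features, /j/ and /r/ have an identical profile: [-lateral], [+sonorant], [+voice], [-labial], [+continuant], [-strident]. No other two segments in the inventory coincide on all 6 features. (They do differ in [dorsal], which is not among the given features.)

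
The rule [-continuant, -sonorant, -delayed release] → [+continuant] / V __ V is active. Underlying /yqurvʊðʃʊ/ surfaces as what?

Only /q/ occurs between two vowels (/y/ __ /u/) and matches the structural description. It is a voiceless uvular stop, so [-continuant, -sonorant, -delayed release] holds; changing it to [+continuant] with all other features held fixed yields /χ/ (voiceless uvular fricative). No other segment meets both the structural description and the environment, so the output is [yχurvʊðʃʊ].

[yχurvʊðʃʊ]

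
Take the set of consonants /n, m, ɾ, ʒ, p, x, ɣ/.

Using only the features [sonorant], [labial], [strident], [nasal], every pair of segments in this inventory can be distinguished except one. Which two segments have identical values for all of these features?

x, ɣ

On the given features, /x/ and /ɣ/ have an identical profile: [−sonorant], [−labial], [−strident], [−nasal]. No other two segments in the inventory coincide on all 4 features. (They do differ in [voice], which is not among the given features.)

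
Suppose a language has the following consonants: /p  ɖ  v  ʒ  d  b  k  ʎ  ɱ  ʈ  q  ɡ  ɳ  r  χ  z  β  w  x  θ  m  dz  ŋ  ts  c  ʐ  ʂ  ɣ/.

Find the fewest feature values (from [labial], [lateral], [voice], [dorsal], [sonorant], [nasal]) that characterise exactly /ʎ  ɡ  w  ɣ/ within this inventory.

[+voice, -nasal, +dorsal]

The class [+voice], [-nasal], [+dorsal] has exactly /ʎ, ɡ, w, ɣ/ as its extension in this inventory. No smaller conjunction from the listed features achieves this: [-nasal, +dorsal] alone would also admit /k, q, χ, x, …/; [+voice, +dorsal] alone would also admit /ŋ/; [+voice, -nasal] alone would also admit /ɖ, v, ʒ, d, …/; and checking the remaining two-feature bundles turns up none with this extension.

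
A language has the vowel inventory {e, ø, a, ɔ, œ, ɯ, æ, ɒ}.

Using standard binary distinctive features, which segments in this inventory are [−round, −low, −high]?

e

The [−round] segments are /e, a, ɯ, æ/.
Within that set, [−low] gives /e, ɯ/.
Among these, [−high] leaves /e/.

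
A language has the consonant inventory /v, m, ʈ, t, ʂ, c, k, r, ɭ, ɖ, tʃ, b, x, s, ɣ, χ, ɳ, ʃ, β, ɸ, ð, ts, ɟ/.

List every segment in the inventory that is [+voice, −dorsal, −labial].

r, ɭ, ɖ, ɳ, ð

The [+voice] segments are /v, m, r, ɭ, ɖ, b, ɣ, ɳ, β, ð, ɟ/.
Of those, [−dorsal] gives /v, m, r, ɭ, ɖ, b, ɳ, β, ð/.
Then [−labial] leaves /r, ɭ, ɖ, ɳ, ð/.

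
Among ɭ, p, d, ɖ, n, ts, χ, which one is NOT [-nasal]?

n

Every segment except /n/ is [-nasal]. /n/ (alveolar nasal) is [+nasal], so it is the exception.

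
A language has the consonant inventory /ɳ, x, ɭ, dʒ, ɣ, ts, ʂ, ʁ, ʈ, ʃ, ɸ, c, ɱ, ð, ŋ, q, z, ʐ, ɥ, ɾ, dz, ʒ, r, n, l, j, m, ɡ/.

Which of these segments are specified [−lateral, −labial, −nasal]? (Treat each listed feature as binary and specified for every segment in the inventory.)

First, the [−lateral] segments are /ɳ, x, dʒ, ɣ, ts, ʂ, ʁ, ʈ, ʃ, ɸ, c, ɱ, ð, ŋ, q, z, ʐ, ɥ, ɾ, dz, ʒ, r, n, j, m, ɡ/.
Intersecting with [−labial] gives /ɳ, x, dʒ, ɣ, ts, ʂ, ʁ, ʈ, ʃ, c, ð, ŋ, q, z, ʐ, ɾ, dz, ʒ, r, n, j, ɡ/.
Among these, [−nasal] leaves /x, dʒ, ɣ, ts, ʂ, ʁ, ʈ, ʃ, c, ð, q, z, ʐ, ɾ, dz, ʒ, r, j, ɡ/.

x, dʒ, ɣ, ts, ʂ, ʁ, ʈ, ʃ, c, ð, q, z, ʐ, ɾ, dz, ʒ, r, j, ɡ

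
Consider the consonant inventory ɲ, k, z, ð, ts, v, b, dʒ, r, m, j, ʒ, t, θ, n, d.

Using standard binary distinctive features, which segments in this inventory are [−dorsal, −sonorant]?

Checking each segment against [−dorsal], [−sonorant]: /z/ (voiced alveolar fricative), /ð/ (voiced dental fricative), /ts/ (voiceless alveolar affricate), /v/ (voiced labiodental fricative), /b/ (voiced bilabial stop), /dʒ/ (voiced postalveolar affricate), among others, satisfy every feature; every other segment in the inventory fails at least one.

z, ð, ts, v, b, dʒ, ʒ, t, θ, d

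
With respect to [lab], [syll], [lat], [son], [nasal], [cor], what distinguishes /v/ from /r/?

/v/ is the voiced labiodental fricative and /r/ is the alveolar trill. Both are [−syllabic], [−lateral], [−nasal]. /v/ is [−sonorant] while /r/ is [+sonorant]; /v/ is [+labial] while /r/ is [−labial]; /v/ is [−coronal] while /r/ is [+coronal], so the distinguishing features are [sonorant], [labial], [coronal].

[sonorant], [labial], [coronal]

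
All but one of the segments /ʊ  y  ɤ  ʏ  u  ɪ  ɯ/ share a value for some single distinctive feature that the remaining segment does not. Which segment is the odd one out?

The remaining segments after removing /ɤ/ share [+high]; /ɤ/ (mid back unrounded tense vowel) is [-high]. For every other candidate removal, the leftover set fails to share any single feature value that the removed segment lacks.

ɤ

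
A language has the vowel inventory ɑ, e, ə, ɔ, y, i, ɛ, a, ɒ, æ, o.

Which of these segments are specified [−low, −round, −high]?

Among the inventory, the [−low] segments are /e, ə, ɔ, y, i, ɛ, o/.
Within that set, [−round] gives /e, ə, i, ɛ/.
Within that set, [−high] leaves /e, ə, ɛ/.

e, ə, ɛ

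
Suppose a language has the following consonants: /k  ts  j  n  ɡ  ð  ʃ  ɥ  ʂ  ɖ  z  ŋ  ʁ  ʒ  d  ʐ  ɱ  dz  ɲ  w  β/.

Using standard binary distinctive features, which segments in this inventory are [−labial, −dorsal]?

ts, n, ð, ʃ, ʂ, ɖ, z, ʒ, d, ʐ, dz

Checking each segment against [−labial], [−dorsal]: /ts/ (voiceless alveolar affricate), /n/ (alveolar nasal), /ð/ (voiced dental fricative), /ʃ/ (voiceless postalveolar fricative), /ʂ/ (voiceless retroflex fricative), /ɖ/ (voiced retroflex stop), among others, satisfy every feature; every other segment in the inventory fails at least one.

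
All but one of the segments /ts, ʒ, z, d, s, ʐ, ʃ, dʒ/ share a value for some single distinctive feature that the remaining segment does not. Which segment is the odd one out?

/z, s, ʃ, ʒ, ts, ʐ, dʒ/ are all [+strident], but /d/ (voiced alveolar stop) is [−strident]. No other single segment can be removed to leave a set sharing one feature value that the removed segment lacks, so /d/ is the odd one out.

d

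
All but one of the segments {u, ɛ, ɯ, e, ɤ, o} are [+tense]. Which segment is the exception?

/u, ɯ, o, e, ɤ/ are all [+tense]; /ɛ/ (mid front unrounded lax vowel) is [-tense].

ɛ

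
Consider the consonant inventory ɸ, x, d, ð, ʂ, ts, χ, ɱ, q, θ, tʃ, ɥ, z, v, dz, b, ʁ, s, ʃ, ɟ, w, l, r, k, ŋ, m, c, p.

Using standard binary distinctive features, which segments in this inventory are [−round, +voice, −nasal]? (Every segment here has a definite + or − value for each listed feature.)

d, ð, z, v, dz, b, ʁ, ɟ, l, r

Checking each segment against [−round], [+voice], [−nasal]: /d/ (voiced alveolar stop), /ð/ (voiced dental fricative), /z/ (voiced alveolar fricative), /v/ (voiced labiodental fricative), /dz/ (voiced alveolar affricate), /b/ (voiced bilabial stop), among others, satisfy every feature; every other segment in the inventory fails at least one.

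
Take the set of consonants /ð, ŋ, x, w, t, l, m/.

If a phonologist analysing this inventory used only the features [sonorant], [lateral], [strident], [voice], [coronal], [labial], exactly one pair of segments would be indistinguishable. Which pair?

On the given features, /m/ and /w/ have an identical profile: [+sonorant], [−lateral], [−strident], [+voice], [−coronal], [+labial]. No other two segments in the inventory coincide on all 6 features. (They do differ in [nasal], [continuant], [round] and [dorsal], which are not among the given features.)

m, w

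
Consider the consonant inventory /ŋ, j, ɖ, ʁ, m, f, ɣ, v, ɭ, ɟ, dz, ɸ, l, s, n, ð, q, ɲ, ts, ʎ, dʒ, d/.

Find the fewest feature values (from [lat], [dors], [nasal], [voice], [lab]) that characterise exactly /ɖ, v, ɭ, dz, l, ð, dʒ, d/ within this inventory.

[+voice, −nasal, −dors]

Every target segment is [+voice], [−nasal], [−dorsal]; each remaining inventory member fails at least one of these. Each conjunct is needed — [−nasal, −dorsal] alone would also admit /f, ɸ, s, ts/; [+voice, −dorsal] alone would also admit /m, n/; [+voice, −nasal] alone would also admit /j, ʁ, ɣ, ɟ, …/ — and no other combination of two listed features has exactly this extension, so three is the minimum.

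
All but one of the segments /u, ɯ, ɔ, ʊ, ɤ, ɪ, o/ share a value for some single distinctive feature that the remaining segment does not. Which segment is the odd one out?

ɪ

[back] groups all but one: /ɔ, ʊ, o, ɤ, u, ɯ/ share [+back] while /ɪ/ (high front unrounded lax vowel) alone is [-back]. Removing any other segment would not leave a single-feature class that excludes it.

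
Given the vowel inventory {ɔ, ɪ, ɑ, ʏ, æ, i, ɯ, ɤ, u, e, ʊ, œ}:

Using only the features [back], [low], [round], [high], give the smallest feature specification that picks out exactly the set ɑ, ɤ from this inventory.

/ɑ, ɤ/ are all [−high], [+back], [−round], and no other segment in the inventory matches all three values. Dropping any one of them over-generates: [+back, −round] alone would also admit /ɯ/; [−high, −round] alone would also admit /æ, e/; [−high, +back] alone would also admit /ɔ/. No other combination of two listed features picks out exactly this set either, so fewer than three features will not do.

[−high, +back, −round]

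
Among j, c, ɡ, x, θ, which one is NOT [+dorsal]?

/ɡ, x, c, j/ are all [+dorsal]; /θ/ (voiceless dental fricative) is [-dorsal].

θ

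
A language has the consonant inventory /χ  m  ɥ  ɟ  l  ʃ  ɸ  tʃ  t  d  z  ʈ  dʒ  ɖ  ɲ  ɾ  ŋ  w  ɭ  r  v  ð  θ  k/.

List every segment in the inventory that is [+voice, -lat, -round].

m, ɟ, d, z, dʒ, ɖ, ɲ, ɾ, ŋ, r, v, ð

The [+voice] segments are /m, ɥ, ɟ, l, d, z, dʒ, ɖ, ɲ, ɾ, ŋ, w, ɭ, r, v, ð/.
Within that set, [-lateral] gives /m, ɥ, ɟ, d, z, dʒ, ɖ, ɲ, ɾ, ŋ, w, r, v, ð/.
Intersecting with [-round] leaves /m, ɟ, d, z, dʒ, ɖ, ɲ, ɾ, ŋ, r, v, ð/.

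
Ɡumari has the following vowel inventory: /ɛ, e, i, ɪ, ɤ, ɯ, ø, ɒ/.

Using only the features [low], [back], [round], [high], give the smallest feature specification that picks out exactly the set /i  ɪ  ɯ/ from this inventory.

/i, ɪ, ɯ/ are exactly the [+high] segments in the inventory, so a single feature suffices.

[+high]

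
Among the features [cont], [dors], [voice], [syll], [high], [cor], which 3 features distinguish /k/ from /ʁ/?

The two segments share [+dorsal], [−syllabic], [−coronal]. The only features from the list on which they differ: /k/ is [−voice] while /ʁ/ is [+voice]; /k/ is [−continuant] while /ʁ/ is [+continuant]; /k/ is [+high] while /ʁ/ is [−high].

[voice], [continuant], [high]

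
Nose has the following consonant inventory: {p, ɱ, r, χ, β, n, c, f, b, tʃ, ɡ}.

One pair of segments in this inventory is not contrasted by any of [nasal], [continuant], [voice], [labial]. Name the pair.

Both /tʃ/ and /c/ are [-nasal], [-continuant], [-voice], [-labial]. Since the list omits [strident], [delayed release] and [dorsal] — which do distinguish the voiceless postalveolar affricate from the voiceless palatal stop — this pair collapses; all other pairs remain distinct.

tʃ, c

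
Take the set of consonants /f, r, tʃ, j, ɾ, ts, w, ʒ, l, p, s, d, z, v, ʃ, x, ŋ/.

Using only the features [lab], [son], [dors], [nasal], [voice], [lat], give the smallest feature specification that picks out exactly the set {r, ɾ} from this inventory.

[+son, −lat, −dors]

The class [+sonorant], [−lateral], [−dorsal] has exactly /r, ɾ/ as its extension in this inventory. No smaller conjunction from the listed features achieves this: [−lateral, −dorsal] alone would also admit /f, tʃ, ts, ʒ, …/; [+sonorant, −dorsal] alone would also admit /l/; [+sonorant, −lateral] alone would also admit /j, w, ŋ/; and checking the remaining two-feature bundles turns up none with this extension.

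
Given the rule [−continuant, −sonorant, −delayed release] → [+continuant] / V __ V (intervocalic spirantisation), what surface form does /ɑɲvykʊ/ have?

Only /k/ occurs between two vowels (/y/ __ /ʊ/) and matches the structural description. It is a voiceless velar stop, so [−continuant, −sonorant, −delayed release] holds; changing it to [+continuant] with all other features held fixed yields /x/ (voiceless velar fricative). No other segment meets both the structural description and the environment, so the output is [ɑɲvyxʊ].

[ɑɲvyxʊ]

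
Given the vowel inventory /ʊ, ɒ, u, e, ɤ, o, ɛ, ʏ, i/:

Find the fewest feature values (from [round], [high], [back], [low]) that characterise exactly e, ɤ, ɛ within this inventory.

Every target segment is [−high], [−round]; each remaining inventory member fails at least one of these. Each conjunct is needed — [−round] alone would also admit /i/; [−high] alone would also admit /ɒ, o/ — and no other single listed feature has exactly this extension, so two is the minimum.

[−high, −round]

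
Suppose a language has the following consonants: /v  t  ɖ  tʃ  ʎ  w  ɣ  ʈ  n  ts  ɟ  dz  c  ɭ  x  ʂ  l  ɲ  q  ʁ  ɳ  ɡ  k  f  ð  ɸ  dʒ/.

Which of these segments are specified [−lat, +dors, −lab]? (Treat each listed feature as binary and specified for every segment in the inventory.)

Eliminate segments failing any feature: /v, t, ɖ, tʃ, ʈ, n, ts, dz, ʂ, ɳ, f, ð, ɸ, dʒ/ are [−dorsal]; /ʎ, ɭ, l/ are [+lateral]; /w/ is [+labial]. The remaining /ɣ, ɟ, c, x, ɲ, q, ʁ, ɡ, k/ satisfy [−lateral], [+dorsal], [−labial].

ɣ, ɟ, c, x, ɲ, q, ʁ, ɡ, k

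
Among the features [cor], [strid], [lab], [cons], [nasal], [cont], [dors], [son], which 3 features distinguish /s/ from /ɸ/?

/s/ is the voiceless alveolar fricative and /ɸ/ is the voiceless bilabial fricative. Both are [+consonantal], [-nasal], [+continuant], [-dorsal], [-sonorant]. /s/ is [+strident] while /ɸ/ is [-strident]; /s/ is [-labial] while /ɸ/ is [+labial]; /s/ is [+coronal] while /ɸ/ is [-coronal], so the distinguishing features are [strident], [labial], [coronal].

[strident], [labial], [coronal]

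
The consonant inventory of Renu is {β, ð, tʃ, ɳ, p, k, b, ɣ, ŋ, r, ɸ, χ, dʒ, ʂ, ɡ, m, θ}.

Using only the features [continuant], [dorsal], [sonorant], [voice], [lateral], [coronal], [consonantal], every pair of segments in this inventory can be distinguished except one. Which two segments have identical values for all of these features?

ʂ, θ

/ʂ/ (voiceless retroflex fricative) and /θ/ (voiceless dental fricative) are both [+continuant], [−dorsal], [−sonorant], [−voice], [−lateral], [+coronal], [+consonantal], so none of the listed features separates them. (They do differ in [strident], [anterior] and [distributed], which are not among the given features.) Every other pair in the inventory differs on at least one listed feature.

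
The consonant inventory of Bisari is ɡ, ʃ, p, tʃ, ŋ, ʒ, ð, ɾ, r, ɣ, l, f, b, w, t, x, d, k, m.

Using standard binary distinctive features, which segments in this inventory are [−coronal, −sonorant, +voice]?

Eliminate segments failing any feature: /ʃ, tʃ, ʒ, ð, ɾ, r, l, t, d/ are [+coronal]; /p, f, x, k/ are [−voice]; /ŋ, w, m/ are [+sonorant]. The remaining /ɡ, ɣ, b/ satisfy [−coronal], [−sonorant], [+voice].

ɡ, ɣ, b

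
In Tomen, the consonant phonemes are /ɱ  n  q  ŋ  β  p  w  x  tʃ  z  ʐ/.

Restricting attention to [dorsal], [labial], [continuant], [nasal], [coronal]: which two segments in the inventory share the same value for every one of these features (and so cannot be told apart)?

On the given features, /z/ and /ʐ/ have an identical profile: [-dorsal], [-labial], [+continuant], [-nasal], [+coronal]. No other two segments in the inventory coincide on all 5 features. (They do differ in [anterior], which is not among the given features.)

z, ʐ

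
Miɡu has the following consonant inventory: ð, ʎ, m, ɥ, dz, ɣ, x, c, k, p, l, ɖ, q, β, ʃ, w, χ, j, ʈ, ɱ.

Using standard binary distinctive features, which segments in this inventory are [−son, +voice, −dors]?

Among the inventory, the [−sonorant] segments are /ð, dz, ɣ, x, c, k, p, ɖ, q, β, ʃ, χ, ʈ/.
Intersecting with [+voice] gives /ð, dz, ɣ, ɖ, β/.
Then [−dorsal] leaves /ð, dz, ɖ, β/.

ð, dz, ɖ, β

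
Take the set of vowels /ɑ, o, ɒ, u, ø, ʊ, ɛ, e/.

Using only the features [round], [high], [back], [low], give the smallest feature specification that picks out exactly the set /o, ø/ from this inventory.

[−high, −low, +round]

/o, ø/ are all [−high], [−low], [+round], and no other segment in the inventory matches all three values. Dropping any one of them over-generates: [−low, +round] alone would also admit /u, ʊ/; [−high, +round] alone would also admit /ɒ/; [−high, −low] alone would also admit /ɛ, e/. No other combination of two listed features picks out exactly this set either, so fewer than three features will not do.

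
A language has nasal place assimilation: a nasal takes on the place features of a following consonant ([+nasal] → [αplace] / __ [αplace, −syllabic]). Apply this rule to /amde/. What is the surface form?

[ande]

/m/ sits before the [+coronal] consonant /d/, so it takes on [+coronal] and surfaces as /n/. The rest of the form is unaffected: [ande].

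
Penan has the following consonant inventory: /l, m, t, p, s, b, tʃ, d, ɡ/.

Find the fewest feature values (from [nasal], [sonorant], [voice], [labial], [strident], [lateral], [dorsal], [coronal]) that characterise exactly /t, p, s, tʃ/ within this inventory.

[−voice]

The target set is precisely the extension of [−voice] in this inventory.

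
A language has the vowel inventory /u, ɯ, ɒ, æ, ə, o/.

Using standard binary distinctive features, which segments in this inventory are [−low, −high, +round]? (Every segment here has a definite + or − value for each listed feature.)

First, the [−low] segments are /u, ɯ, ə, o/.
Then [−high] gives /ə, o/.
Intersecting with [+round] leaves /o/.

o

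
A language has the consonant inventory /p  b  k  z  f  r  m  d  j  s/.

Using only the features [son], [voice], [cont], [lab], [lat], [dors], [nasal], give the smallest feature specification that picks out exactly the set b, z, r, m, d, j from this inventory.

Every target segment is [+voice] and no other inventory member is, so one feature is enough.

[+voice]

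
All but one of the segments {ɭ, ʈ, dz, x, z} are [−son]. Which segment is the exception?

ɭ

/ɭ/ is the retroflex lateral approximant, which is [+sonorant]; the rest — /dz, z, x, ʈ/ — are [−sonorant].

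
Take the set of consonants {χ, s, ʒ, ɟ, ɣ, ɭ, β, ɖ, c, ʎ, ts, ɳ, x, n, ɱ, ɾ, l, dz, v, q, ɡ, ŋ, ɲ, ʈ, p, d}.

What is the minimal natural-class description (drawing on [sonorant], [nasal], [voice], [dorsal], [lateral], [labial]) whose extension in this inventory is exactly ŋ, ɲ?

/ŋ, ɲ/ are all [+nasal], [+dorsal], and no other segment in the inventory matches both values. Dropping any one of them over-generates: [+dorsal] alone would also admit /χ, ɟ, ɣ, c, …/; [+nasal] alone would also admit /ɳ, n, ɱ/. No other single listed feature picks out exactly this set either, so fewer than two features will not do.

[+nasal, +dorsal]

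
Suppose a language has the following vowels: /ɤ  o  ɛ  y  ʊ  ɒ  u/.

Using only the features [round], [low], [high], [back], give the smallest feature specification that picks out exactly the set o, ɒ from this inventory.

/o, ɒ/ are all [-high], [+round], and no other segment in the inventory matches both values. Dropping any one of them over-generates: [+round] alone would also admit /y, ʊ, u/; [-high] alone would also admit /ɤ, ɛ/. No other single listed feature picks out exactly this set either, so fewer than two features will not do.

[-high, +round]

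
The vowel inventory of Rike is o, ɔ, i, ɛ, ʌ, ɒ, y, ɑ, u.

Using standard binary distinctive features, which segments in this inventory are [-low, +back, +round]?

Checking each segment against [-low], [+back], [+round]: /o/ (mid back rounded tense vowel), /ɔ/ (mid back rounded lax vowel), /u/ (high back rounded tense vowel) satisfy every feature; every other segment in the inventory fails at least one.

o, ɔ, u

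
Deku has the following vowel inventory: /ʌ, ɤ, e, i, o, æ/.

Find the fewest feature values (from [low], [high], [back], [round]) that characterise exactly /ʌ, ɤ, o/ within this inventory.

[+back]

/ʌ, ɤ, o/ are exactly the [+back] segments in the inventory, so a single feature suffices.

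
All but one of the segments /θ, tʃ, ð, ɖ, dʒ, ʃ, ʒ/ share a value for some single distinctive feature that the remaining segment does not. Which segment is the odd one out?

The remaining segments after removing /ɖ/ share [+distributed]; /ɖ/ (voiced retroflex stop) is [−distributed]. For every other candidate removal, the leftover set fails to share any single feature value that the removed segment lacks.

ɖ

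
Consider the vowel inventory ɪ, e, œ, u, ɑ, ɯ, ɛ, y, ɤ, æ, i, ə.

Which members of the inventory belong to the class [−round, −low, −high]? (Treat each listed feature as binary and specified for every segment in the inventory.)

The [−round] segments are /ɪ, e, ɑ, ɯ, ɛ, ɤ, æ, i, ə/.
Then [−low] gives /ɪ, e, ɯ, ɛ, ɤ, i, ə/.
Of those, [−high] leaves /e, ɛ, ɤ, ə/.

e, ɛ, ɤ, ə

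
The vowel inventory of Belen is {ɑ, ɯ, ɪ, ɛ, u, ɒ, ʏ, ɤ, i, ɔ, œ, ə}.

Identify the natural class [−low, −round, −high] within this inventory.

ɛ, ɤ, ə

Eliminate segments failing any feature: /ɑ, ɒ/ are [+low]; /ɯ, ɪ, i/ are [+high]; /u, ʏ, ɔ, œ/ are [+round]. The remaining /ɛ, ɤ, ə/ satisfy [−low], [−round], [−high].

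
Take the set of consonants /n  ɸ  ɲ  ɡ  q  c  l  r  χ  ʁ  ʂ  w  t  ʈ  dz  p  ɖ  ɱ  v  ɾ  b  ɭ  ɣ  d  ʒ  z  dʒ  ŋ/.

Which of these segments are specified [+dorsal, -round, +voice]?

ɲ, ɡ, ʁ, ɣ, ŋ

Eliminate segments failing any feature: /n, ɸ, l, r, ʂ, t, ʈ, dz, p, ɖ, ɱ, v, ɾ, b, ɭ, d, ʒ, z, dʒ/ are [-dorsal]; /q, c, χ/ are [-voice]; /w/ is [+round]. The remaining /ɲ, ɡ, ʁ, ɣ, ŋ/ satisfy [+dorsal], [-round], [+voice].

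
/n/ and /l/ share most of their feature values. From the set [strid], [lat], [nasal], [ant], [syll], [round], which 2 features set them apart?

/n/ is the alveolar nasal and /l/ is the alveolar lateral approximant. Both are [−strident], [+anterior], [−syllabic], [−round]. /n/ is [+nasal] while /l/ is [−nasal]; /n/ is [−lateral] while /l/ is [+lateral], so the distinguishing features are [nasal], [lateral].

[nasal], [lateral]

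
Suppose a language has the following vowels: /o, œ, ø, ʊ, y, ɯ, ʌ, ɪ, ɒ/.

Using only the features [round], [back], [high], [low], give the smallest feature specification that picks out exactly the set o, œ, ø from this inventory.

Every target segment is [−high], [−low], [+round]; each remaining inventory member fails at least one of these. Each conjunct is needed — [−low, +round] alone would also admit /ʊ, y/; [−high, +round] alone would also admit /ɒ/; [−high, −low] alone would also admit /ʌ/ — and no other combination of two listed features has exactly this extension, so three is the minimum.

[−high, −low, +round]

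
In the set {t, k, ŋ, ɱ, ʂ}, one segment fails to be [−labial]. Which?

/t, k, ŋ, ʂ/ are all [−labial]; /ɱ/ (labiodental nasal) is [+labial].

ɱ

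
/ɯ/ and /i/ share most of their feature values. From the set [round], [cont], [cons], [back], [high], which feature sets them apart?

[back]

/ɯ/ is the high back unrounded vowel and /i/ is the high front unrounded tense vowel. Both are [−round], [+continuant], [−consonantal], [+high]. /ɯ/ is [+back] while /i/ is [−back], so the distinguishing feature is [back].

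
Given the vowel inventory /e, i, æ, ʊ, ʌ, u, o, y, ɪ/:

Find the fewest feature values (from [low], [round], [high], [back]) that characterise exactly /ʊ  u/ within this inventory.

[+high, +back]

The class [+high], [+back] has exactly /ʊ, u/ as its extension in this inventory. No smaller conjunction from the listed features achieves this: [+back] alone would also admit /ʌ, o/; [+high] alone would also admit /i, y, ɪ/; and checking the remaining single features turns up none with this extension.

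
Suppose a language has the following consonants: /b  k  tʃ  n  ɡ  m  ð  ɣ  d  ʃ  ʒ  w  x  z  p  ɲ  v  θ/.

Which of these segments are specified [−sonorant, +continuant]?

ð, ɣ, ʃ, ʒ, x, z, v, θ

Checking each segment against [−sonorant], [+continuant]: /ð/ (voiced dental fricative), /ɣ/ (voiced velar fricative), /ʃ/ (voiceless postalveolar fricative), /ʒ/ (voiced postalveolar fricative), /x/ (voiceless velar fricative), /z/ (voiced alveolar fricative), among others, satisfy every feature; every other segment in the inventory fails at least one.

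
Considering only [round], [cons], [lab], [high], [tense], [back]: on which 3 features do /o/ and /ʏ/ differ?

[high], [back], [tense]

/o/ is the mid back rounded tense vowel and /ʏ/ is the high front rounded lax vowel. Both are [+round], [−consonantal], [+labial]. /o/ is [−high] while /ʏ/ is [+high]; /o/ is [+back] while /ʏ/ is [−back]; /o/ is [+tense] while /ʏ/ is [−tense], so the distinguishing features are [high], [back], [tense].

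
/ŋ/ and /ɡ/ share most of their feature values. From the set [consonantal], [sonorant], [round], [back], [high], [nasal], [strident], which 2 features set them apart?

[sonorant], [nasal]

/ŋ/ (velar nasal) and /ɡ/ (voiced velar stop) agree on [+consonantal], [-round], [+back], [+high], [-strident]. They differ on [sonorant] (/ŋ/ [+], /ɡ/ [-]), [nasal] (/ŋ/ [+], /ɡ/ [-]).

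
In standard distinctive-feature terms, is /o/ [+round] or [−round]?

/o/ is the mid back rounded tense vowel. The feature [round] marks segments produced with lip rounding; /o/ has this property, so it is [+round].

[+round]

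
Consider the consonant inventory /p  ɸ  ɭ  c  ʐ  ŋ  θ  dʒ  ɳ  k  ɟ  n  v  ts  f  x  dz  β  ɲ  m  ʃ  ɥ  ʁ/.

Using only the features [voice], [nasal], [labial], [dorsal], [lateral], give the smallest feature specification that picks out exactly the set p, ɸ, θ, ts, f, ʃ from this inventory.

Every target segment is [-voice], [-dorsal]; each remaining inventory member fails at least one of these. Each conjunct is needed — [-dorsal] alone would also admit /ɭ, ʐ, dʒ, ɳ, …/; [-voice] alone would also admit /c, k, x/ — and no other single listed feature has exactly this extension, so two is the minimum.

[-voice, -dorsal]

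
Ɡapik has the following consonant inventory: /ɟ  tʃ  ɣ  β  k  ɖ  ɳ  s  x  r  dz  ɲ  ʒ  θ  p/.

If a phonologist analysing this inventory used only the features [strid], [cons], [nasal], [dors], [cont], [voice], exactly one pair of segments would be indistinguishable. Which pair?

β, r

/β/ (voiced bilabial fricative) and /r/ (alveolar trill) are both [-strident], [+consonantal], [-nasal], [-dorsal], [+continuant], [+voice], so none of the listed features separates them. (They do differ in [sonorant], [labial] and [coronal], which are not among the given features.) Every other pair in the inventory differs on at least one listed feature.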